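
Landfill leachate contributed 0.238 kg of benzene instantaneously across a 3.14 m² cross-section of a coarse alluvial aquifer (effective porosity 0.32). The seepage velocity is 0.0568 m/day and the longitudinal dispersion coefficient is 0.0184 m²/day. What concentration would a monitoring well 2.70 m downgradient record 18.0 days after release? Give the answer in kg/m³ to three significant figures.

0.0139 kg/m³

For an instantaneous plane source, C(x,t) = M/(n_e·A·√(4πDt)) · exp(−(x−vt)²/(4Dt)), with n_e·A the pore (flow) area.
Plume center vt = 0.0568 × 18.0 = 1.0224 m, so the well at 2.70 m is 1.6776 m downgradient of the peak.
√(4πDt) = 2.040 m, giving peak height M/(n_e·A·√(4πDt)) = 0.238/(0.32 × 3.14 × 2.040) = 0.1161 kg/m³.
(x−vt)²/(4Dt) = (1.6776)²/(4 × 0.0184 × 18.0) = 2.124; exp(−2.124) = 0.1196.
C = 0.1161 × 0.1196 = 0.0139 kg/m³.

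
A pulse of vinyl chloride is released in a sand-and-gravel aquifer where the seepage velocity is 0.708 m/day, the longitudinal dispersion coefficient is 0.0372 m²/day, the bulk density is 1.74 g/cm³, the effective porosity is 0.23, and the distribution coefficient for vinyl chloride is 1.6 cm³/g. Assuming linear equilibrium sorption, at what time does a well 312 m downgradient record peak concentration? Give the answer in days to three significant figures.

Retardation factor R = 1 + ρ_b·K_d/n = 1 + 1.74 × 1.6/0.23 = 13.10.
Sorption retards both mechanisms: v_R = v/R = 0.05405 m/day, D_R = D/R = 0.002840 m²/day.
Peak time from v_R²t² + 2D_R t − x² = 0: t = (√(D_R² + v_R²x²) − D_R)/v_R².
√(D_R² + v_R²x²) = √(0.002840² + 0.05405² × 312²) = 16.86; v_R² = 0.002921.
t = (16.86 − 0.002840)/0.002921 = 5770 days.

5770 days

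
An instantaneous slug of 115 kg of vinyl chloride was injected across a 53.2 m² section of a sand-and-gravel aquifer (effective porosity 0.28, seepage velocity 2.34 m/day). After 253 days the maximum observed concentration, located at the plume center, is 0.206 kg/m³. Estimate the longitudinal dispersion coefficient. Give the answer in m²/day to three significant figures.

At the plume center C_max = M/(n_e·A·√(4πDt)), so D = M²/(4πt·(n_e·A·C_max)²).
n_e·A·C_max = 0.28 × 53.2 × 0.206 = 3.069 kg/m.
D = 115²/(4π × 253 × 3.069²) = 0.442 m²/day.

0.442 m²/day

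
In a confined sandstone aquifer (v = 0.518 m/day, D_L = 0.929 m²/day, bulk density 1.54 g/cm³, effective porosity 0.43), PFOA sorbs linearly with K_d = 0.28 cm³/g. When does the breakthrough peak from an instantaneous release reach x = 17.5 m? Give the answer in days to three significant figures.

61.1 days

Retardation factor R = 1 + ρ_b·K_d/n = 1 + 1.54 × 0.28/0.43 = 2.003.
Sorption retards both mechanisms: v_R = v/R = 0.2586 m/day, D_R = D/R = 0.4638 m²/day.
Peak time from v_R²t² + 2D_R t − x² = 0: t = (√(D_R² + v_R²x²) − D_R)/v_R².
√(D_R² + v_R²x²) = √(0.4638² + 0.2586² × 17.5²) = 4.549; v_R² = 0.06687.
t = (4.549 − 0.4638)/0.06687 = 61.1 days.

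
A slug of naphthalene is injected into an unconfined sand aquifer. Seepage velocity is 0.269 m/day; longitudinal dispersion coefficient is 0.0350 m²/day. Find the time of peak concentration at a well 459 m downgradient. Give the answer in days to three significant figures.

For the 1D instantaneous-source solution, setting ∂C/∂t = 0 at fixed x gives v²t² + 2Dt − x² = 0, so t = (√(D² + v²x²) − D)/v².
√(D² + v²x²) = √(0.0350² + 0.269² × 459²) = 123.5; v² = 0.072361.
t = (123.5 − 0.0350)/0.072361 = 1710 days (vs. the pure-advection estimate x/v = 1710 d).

1710 days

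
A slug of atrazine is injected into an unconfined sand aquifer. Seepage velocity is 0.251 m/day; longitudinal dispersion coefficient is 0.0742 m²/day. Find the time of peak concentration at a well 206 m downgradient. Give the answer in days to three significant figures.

820 days

For the 1D instantaneous-source solution, setting ∂C/∂t = 0 at fixed x gives v²t² + 2Dt − x² = 0, so t = (√(D² + v²x²) − D)/v².
√(D² + v²x²) = √(0.0742² + 0.251² × 206²) = 51.71; v² = 0.063001.
t = (51.71 − 0.0742)/0.063001 = 820 days (vs. the pure-advection estimate x/v = 821 d).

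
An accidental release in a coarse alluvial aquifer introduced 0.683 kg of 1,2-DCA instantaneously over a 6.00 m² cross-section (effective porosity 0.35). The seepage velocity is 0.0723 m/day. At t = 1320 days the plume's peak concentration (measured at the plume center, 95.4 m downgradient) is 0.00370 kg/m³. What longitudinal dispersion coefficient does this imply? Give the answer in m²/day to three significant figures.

At the plume center C_max = M/(n_e·A·√(4πDt)), so D = M²/(4πt·(n_e·A·C_max)²).
n_e·A·C_max = 0.35 × 6.00 × 0.00370 = 0.007770 kg/m.
D = 0.683²/(4π × 1320 × 0.007770²) = 0.466 m²/day.

0.466 m²/day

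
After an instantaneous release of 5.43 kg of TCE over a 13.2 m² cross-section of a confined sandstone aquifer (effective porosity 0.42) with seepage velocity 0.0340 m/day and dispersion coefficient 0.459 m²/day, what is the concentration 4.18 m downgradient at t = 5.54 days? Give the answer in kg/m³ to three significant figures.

For an instantaneous plane source, C(x,t) = M/(n_e·A·√(4πDt)) · exp(−(x−vt)²/(4Dt)), with n_e·A the pore (flow) area.
Plume center vt = 0.0340 × 5.54 = 0.18836 m, so the well at 4.18 m is 3.99164 m downgradient of the peak.
√(4πDt) = 5.653 m, giving peak height M/(n_e·A·√(4πDt)) = 5.43/(0.42 × 13.2 × 5.653) = 0.1733 kg/m³.
(x−vt)²/(4Dt) = (3.99164)²/(4 × 0.459 × 5.54) = 1.566; exp(−1.566) = 0.2089.
C = 0.1733 × 0.2089 = 0.0362 kg/m³.

0.0362 kg/m³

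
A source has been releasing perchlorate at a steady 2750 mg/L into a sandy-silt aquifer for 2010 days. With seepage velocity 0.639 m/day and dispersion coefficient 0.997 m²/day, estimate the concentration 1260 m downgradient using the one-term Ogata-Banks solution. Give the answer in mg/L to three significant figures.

For a continuous step input, C/C₀ ≈ ½·erfc((x−vt)/(2√(Dt))).
vt = 0.639 × 2010 = 1284.39 m and 2√(Dt) = 2√(0.997 × 2010) = 89.53 m.
Argument (x−vt)/(2√(Dt)) = (1260 − 1284.39)/89.53 = -0.2724; ½·erfc(-0.2724) = 0.6500.
C = 2750 × 0.6500 = 1790 mg/L.

1790 mg/L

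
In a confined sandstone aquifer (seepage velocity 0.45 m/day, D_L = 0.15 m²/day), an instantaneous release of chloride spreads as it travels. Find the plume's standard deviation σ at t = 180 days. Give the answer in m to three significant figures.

Dispersive spreading gives a Gaussian with σ² = 2Dt; advection only shifts the center.
σ = √(2 × 0.15 × 180) = 7.35 m.

7.35 m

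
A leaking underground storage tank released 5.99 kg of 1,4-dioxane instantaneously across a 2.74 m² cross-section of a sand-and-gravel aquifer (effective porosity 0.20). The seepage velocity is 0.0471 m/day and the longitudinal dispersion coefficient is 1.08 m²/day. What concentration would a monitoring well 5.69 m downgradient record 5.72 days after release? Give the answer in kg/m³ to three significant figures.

For an instantaneous plane source, C(x,t) = M/(n_e·A·√(4πDt)) · exp(−(x−vt)²/(4Dt)), with n_e·A the pore (flow) area.
Plume center vt = 0.0471 × 5.72 = 0.269412 m, so the well at 5.69 m is 5.420588 m downgradient of the peak.
√(4πDt) = 8.811 m, giving peak height M/(n_e·A·√(4πDt)) = 5.99/(0.20 × 2.74 × 8.811) = 1.241 kg/m³.
(x−vt)²/(4Dt) = (5.420588)²/(4 × 1.08 × 5.72) = 1.189; exp(−1.189) = 0.3045.
C = 1.241 × 0.3045 = 0.378 kg/m³.

0.378 kg/m³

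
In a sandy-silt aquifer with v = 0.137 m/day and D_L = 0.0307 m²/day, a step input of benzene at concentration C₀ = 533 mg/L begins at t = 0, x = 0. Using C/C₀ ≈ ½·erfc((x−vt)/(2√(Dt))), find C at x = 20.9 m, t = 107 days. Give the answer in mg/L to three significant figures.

For a continuous step input, C/C₀ ≈ ½·erfc((x−vt)/(2√(Dt))).
vt = 0.137 × 107 = 14.659 m and 2√(Dt) = 2√(0.0307 × 107) = 3.625 m.
Argument (x−vt)/(2√(Dt)) = (20.9 − 14.659)/3.625 = 1.722; ½·erfc(1.722) = 0.007440.
C = 533 × 0.007440 = 3.97 mg/L.

3.97 mg/L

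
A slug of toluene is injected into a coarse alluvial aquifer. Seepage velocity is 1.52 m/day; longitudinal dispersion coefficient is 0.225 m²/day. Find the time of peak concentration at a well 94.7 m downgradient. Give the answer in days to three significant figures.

62.2 days

For the 1D instantaneous-source solution, setting ∂C/∂t = 0 at fixed x gives v²t² + 2Dt − x² = 0, so t = (√(D² + v²x²) − D)/v².
√(D² + v²x²) = √(0.225² + 1.52² × 94.7²) = 143.9; v² = 2.3104.
t = (143.9 − 0.225)/2.3104 = 62.2 days (vs. the pure-advection estimate x/v = 62.3 d).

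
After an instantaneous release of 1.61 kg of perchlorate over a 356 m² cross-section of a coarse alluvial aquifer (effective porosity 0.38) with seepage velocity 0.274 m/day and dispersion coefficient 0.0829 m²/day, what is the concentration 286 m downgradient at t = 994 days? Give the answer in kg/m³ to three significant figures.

For an instantaneous plane source, C(x,t) = M/(n_e·A·√(4πDt)) · exp(−(x−vt)²/(4Dt)), with n_e·A the pore (flow) area.
Plume center vt = 0.274 × 994 = 272.356 m, so the well at 286 m is 13.644 m downgradient of the peak.
√(4πDt) = 32.18 m, giving peak height M/(n_e·A·√(4πDt)) = 1.61/(0.38 × 356 × 32.18) = 0.0003698 kg/m³.
(x−vt)²/(4Dt) = (13.644)²/(4 × 0.0829 × 994) = 0.5648; exp(−0.5648) = 0.5685.
C = 0.0003698 × 0.5685 = 0.000210 kg/m³.

0.000210 kg/m³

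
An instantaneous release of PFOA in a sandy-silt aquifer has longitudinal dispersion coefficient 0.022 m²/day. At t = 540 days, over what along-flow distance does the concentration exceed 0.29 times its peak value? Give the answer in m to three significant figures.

15.3 m

The plume is Gaussian with σ = √(2Dt) = √(2 × 0.022 × 540) = 4.874 m.
C/C_peak = exp(−Δx²/(2σ²)) = 0.29 ⇒ Δx = σ·√(−2 ln 0.29) = 4.874 × 1.573 = 7.667 m.
Width = 2Δx = 15.3 m.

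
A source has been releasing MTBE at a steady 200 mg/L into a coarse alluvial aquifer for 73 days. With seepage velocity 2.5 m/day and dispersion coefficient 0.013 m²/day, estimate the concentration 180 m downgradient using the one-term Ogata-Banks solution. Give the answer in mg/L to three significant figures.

193 mg/L

For a continuous step input, C/C₀ ≈ ½·erfc((x−vt)/(2√(Dt))).
vt = 2.5 × 73 = 182.5 m and 2√(Dt) = 2√(0.013 × 73) = 1.948 m.
Argument (x−vt)/(2√(Dt)) = (180 − 182.5)/1.948 = -1.283; ½·erfc(-1.283) = 0.9652.
C = 200 × 0.9652 = 193 mg/L.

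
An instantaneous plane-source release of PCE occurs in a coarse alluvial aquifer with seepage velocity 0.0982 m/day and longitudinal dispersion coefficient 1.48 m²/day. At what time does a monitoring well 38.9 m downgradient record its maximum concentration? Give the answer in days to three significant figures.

For the 1D instantaneous-source solution, setting ∂C/∂t = 0 at fixed x gives v²t² + 2Dt − x² = 0, so t = (√(D² + v²x²) − D)/v².
√(D² + v²x²) = √(1.48² + 0.0982² × 38.9²) = 4.097; v² = 0.00964324.
t = (4.097 − 1.48)/0.00964324 = 271 days (vs. the pure-advection estimate x/v = 396 d).

271 days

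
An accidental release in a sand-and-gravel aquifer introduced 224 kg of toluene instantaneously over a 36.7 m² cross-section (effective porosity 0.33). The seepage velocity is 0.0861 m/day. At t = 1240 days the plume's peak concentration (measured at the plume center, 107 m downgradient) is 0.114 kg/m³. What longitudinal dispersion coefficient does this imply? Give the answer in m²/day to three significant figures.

At the plume center C_max = M/(n_e·A·√(4πDt)), so D = M²/(4πt·(n_e·A·C_max)²).
n_e·A·C_max = 0.33 × 36.7 × 0.114 = 1.381 kg/m.
D = 224²/(4π × 1240 × 1.381²) = 1.69 m²/day.

1.69 m²/day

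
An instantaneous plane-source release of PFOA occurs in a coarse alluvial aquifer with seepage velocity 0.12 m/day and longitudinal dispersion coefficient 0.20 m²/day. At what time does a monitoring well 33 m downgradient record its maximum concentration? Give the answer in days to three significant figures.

261 days

For the 1D instantaneous-source solution, setting ∂C/∂t = 0 at fixed x gives v²t² + 2Dt − x² = 0, so t = (√(D² + v²x²) − D)/v².
√(D² + v²x²) = √(0.20² + 0.12² × 33²) = 3.965; v² = 0.0144.
t = (3.965 − 0.20)/0.0144 = 261 days (vs. the pure-advection estimate x/v = 275 d).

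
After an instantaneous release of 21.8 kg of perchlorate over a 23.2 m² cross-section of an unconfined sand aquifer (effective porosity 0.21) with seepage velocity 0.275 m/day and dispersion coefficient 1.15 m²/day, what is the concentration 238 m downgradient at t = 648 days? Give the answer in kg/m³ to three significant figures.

0.0139 kg/m³

For an instantaneous plane source, C(x,t) = M/(n_e·A·√(4πDt)) · exp(−(x−vt)²/(4Dt)), with n_e·A the pore (flow) area.
Plume center vt = 0.275 × 648 = 178.2 m, so the well at 238 m is 59.8 m downgradient of the peak.
√(4πDt) = 96.77 m, giving peak height M/(n_e·A·√(4πDt)) = 21.8/(0.21 × 23.2 × 96.77) = 0.04624 kg/m³.
(x−vt)²/(4Dt) = (59.8)²/(4 × 1.15 × 648) = 1.200; exp(−1.200) = 0.3012.
C = 0.04624 × 0.3012 = 0.0139 kg/m³.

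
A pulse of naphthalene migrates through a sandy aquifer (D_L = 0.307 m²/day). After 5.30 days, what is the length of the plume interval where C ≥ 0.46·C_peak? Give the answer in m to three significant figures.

4.50 m

The plume is Gaussian with σ = √(2Dt) = √(2 × 0.307 × 5.30) = 1.804 m.
C/C_peak = exp(−Δx²/(2σ²)) = 0.46 ⇒ Δx = σ·√(−2 ln 0.46) = 1.804 × 1.246 = 2.248 m.
Width = 2Δx = 4.50 m.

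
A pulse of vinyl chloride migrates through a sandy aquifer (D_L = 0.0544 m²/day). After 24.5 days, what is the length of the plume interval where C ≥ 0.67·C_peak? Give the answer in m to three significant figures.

2.92 m

The plume is Gaussian with σ = √(2Dt) = √(2 × 0.0544 × 24.5) = 1.633 m.
C/C_peak = exp(−Δx²/(2σ²)) = 0.67 ⇒ Δx = σ·√(−2 ln 0.67) = 1.633 × 0.8950 = 1.462 m.
Width = 2Δx = 2.92 m.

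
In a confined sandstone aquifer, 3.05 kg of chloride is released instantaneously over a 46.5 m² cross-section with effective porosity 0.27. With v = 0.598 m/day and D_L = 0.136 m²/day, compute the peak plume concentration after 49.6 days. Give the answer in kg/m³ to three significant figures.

0.0264 kg/m³

The peak of an instantaneous 1D plume sits at x = vt; there the Gaussian factor is 1 and C_max = M/(n_e·A·√(4πDt)), where n_e·A is the pore area the mass is dissolved in.
√(4πDt) = √(4π × 0.136 × 49.6) = 9.207 m, so C_max = 3.05/(0.27 × 46.5 × 9.207) = 0.0264 kg/m³.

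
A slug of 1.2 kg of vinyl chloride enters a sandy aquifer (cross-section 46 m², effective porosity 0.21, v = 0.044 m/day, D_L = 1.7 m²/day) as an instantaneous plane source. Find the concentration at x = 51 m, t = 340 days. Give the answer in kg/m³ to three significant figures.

For an instantaneous plane source, C(x,t) = M/(n_e·A·√(4πDt)) · exp(−(x−vt)²/(4Dt)), with n_e·A the pore (flow) area.
Plume center vt = 0.044 × 340 = 14.96 m, so the well at 51 m is 36.04 m downgradient of the peak.
√(4πDt) = 85.23 m, giving peak height M/(n_e·A·√(4πDt)) = 1.2/(0.21 × 46 × 85.23) = 0.001458 kg/m³.
(x−vt)²/(4Dt) = (36.04)²/(4 × 1.7 × 340) = 0.5618; exp(−0.5618) = 0.5702.
C = 0.001458 × 0.5702 = 0.000831 kg/m³.

0.000831 kg/m³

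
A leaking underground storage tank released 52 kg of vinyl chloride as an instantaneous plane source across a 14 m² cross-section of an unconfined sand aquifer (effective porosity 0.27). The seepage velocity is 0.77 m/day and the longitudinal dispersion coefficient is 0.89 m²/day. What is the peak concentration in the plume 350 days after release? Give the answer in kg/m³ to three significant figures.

The peak of an instantaneous 1D plume sits at x = vt; there the Gaussian factor is 1 and C_max = M/(n_e·A·√(4πDt)), where n_e·A is the pore area the mass is dissolved in.
√(4πDt) = √(4π × 0.89 × 350) = 62.57 m, so C_max = 52/(0.27 × 14 × 62.57) = 0.220 kg/m³.

0.220 kg/m³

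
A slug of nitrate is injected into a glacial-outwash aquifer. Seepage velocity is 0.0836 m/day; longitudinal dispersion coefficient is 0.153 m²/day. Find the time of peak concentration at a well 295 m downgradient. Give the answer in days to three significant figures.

3510 days

For the 1D instantaneous-source solution, setting ∂C/∂t = 0 at fixed x gives v²t² + 2Dt − x² = 0, so t = (√(D² + v²x²) − D)/v².
√(D² + v²x²) = √(0.153² + 0.0836² × 295²) = 24.66; v² = 0.00698896.
t = (24.66 − 0.153)/0.00698896 = 3510 days (vs. the pure-advection estimate x/v = 3530 d).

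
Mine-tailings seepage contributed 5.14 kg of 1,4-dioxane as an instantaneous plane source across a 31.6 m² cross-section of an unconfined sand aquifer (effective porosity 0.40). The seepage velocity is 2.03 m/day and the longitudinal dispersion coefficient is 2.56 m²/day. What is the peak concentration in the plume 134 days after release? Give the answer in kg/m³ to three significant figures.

0.00619 kg/m³

The peak of an instantaneous 1D plume sits at x = vt; there the Gaussian factor is 1 and C_max = M/(n_e·A·√(4πDt)), where n_e·A is the pore area the mass is dissolved in.
√(4πDt) = √(4π × 2.56 × 134) = 65.66 m, so C_max = 5.14/(0.40 × 31.6 × 65.66) = 0.00619 kg/m³.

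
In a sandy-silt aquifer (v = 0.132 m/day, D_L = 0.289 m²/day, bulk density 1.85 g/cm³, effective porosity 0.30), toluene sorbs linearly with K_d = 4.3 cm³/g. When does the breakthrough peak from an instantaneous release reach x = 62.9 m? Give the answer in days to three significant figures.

12700 days

Retardation factor R = 1 + ρ_b·K_d/n = 1 + 1.85 × 4.3/0.30 = 27.52.
Sorption retards both mechanisms: v_R = v/R = 0.004797 m/day, D_R = D/R = 0.01050 m²/day.
Peak time from v_R²t² + 2D_R t − x² = 0: t = (√(D_R² + v_R²x²) − D_R)/v_R².
√(D_R² + v_R²x²) = √(0.01050² + 0.004797² × 62.9²) = 0.3019; v_R² = 2.301e-05.
t = (0.3019 − 0.01050)/2.301e-05 = 12700 days.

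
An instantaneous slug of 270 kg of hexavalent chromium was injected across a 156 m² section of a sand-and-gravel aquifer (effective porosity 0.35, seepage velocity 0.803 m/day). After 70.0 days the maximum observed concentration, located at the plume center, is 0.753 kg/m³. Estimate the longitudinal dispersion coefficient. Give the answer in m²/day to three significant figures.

At the plume center C_max = M/(n_e·A·√(4πDt)), so D = M²/(4πt·(n_e·A·C_max)²).
n_e·A·C_max = 0.35 × 156 × 0.753 = 41.11 kg/m.
D = 270²/(4π × 70.0 × 41.11²) = 0.0490 m²/day.

0.0490 m²/day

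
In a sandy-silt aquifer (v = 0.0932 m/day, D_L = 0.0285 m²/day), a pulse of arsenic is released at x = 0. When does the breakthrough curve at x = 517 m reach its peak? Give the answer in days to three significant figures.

For the 1D instantaneous-source solution, setting ∂C/∂t = 0 at fixed x gives v²t² + 2Dt − x² = 0, so t = (√(D² + v²x²) − D)/v².
√(D² + v²x²) = √(0.0285² + 0.0932² × 517²) = 48.18; v² = 0.00868624.
t = (48.18 − 0.0285)/0.00868624 = 5540 days (vs. the pure-advection estimate x/v = 5550 d).

5540 days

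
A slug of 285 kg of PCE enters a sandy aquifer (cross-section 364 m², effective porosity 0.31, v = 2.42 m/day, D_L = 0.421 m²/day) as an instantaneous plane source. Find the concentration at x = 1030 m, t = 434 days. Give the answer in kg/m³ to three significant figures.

For an instantaneous plane source, C(x,t) = M/(n_e·A·√(4πDt)) · exp(−(x−vt)²/(4Dt)), with n_e·A the pore (flow) area.
Plume center vt = 2.42 × 434 = 1050.28 m, so the well at 1030 m is 20.28 m upgradient of the peak.
√(4πDt) = 47.92 m, giving peak height M/(n_e·A·√(4πDt)) = 285/(0.31 × 364 × 47.92) = 0.05271 kg/m³.
(x−vt)²/(4Dt) = (-20.28)²/(4 × 0.421 × 434) = 0.5627; exp(−0.5627) = 0.5697.
C = 0.05271 × 0.5697 = 0.0300 kg/m³.

0.0300 kg/m³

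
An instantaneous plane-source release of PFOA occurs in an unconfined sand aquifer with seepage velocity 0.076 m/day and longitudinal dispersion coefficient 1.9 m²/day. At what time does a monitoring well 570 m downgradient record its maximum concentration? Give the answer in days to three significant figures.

For the 1D instantaneous-source solution, setting ∂C/∂t = 0 at fixed x gives v²t² + 2Dt − x² = 0, so t = (√(D² + v²x²) − D)/v².
√(D² + v²x²) = √(1.9² + 0.076² × 570²) = 43.36; v² = 0.005776.
t = (43.36 − 1.9)/0.005776 = 7180 days (vs. the pure-advection estimate x/v = 7500 d).

7180 days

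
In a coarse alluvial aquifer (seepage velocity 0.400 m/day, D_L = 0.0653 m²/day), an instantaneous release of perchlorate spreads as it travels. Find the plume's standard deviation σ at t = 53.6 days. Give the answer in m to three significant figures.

2.65 m

Dispersive spreading gives a Gaussian with σ² = 2Dt; advection only shifts the center.
σ = √(2 × 0.0653 × 53.6) = 2.65 m.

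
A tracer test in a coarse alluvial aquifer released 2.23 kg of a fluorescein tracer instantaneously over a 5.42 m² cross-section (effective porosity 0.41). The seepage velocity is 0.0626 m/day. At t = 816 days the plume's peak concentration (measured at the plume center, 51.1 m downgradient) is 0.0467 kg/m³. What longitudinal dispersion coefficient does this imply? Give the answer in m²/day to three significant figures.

At the plume center C_max = M/(n_e·A·√(4πDt)), so D = M²/(4πt·(n_e·A·C_max)²).
n_e·A·C_max = 0.41 × 5.42 × 0.0467 = 0.1038 kg/m.
D = 2.23²/(4π × 816 × 0.1038²) = 0.0450 m²/day.

0.0450 m²/day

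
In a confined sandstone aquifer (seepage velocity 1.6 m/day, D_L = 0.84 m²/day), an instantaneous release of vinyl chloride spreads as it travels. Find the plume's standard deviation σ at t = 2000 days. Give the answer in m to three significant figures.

58.0 m

Dispersive spreading gives a Gaussian with σ² = 2Dt; advection only shifts the center.
σ = √(2 × 0.84 × 2000) = 58.0 m.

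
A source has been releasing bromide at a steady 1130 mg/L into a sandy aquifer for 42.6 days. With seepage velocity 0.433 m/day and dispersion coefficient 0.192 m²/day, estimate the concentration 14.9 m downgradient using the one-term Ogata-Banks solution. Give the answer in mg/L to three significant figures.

For a continuous step input, C/C₀ ≈ ½·erfc((x−vt)/(2√(Dt))).
vt = 0.433 × 42.6 = 18.4458 m and 2√(Dt) = 2√(0.192 × 42.6) = 5.720 m.
Argument (x−vt)/(2√(Dt)) = (14.9 − 18.4458)/5.720 = -0.6199; ½·erfc(-0.6199) = 0.8097.
C = 1130 × 0.8097 = 915 mg/L.

915 mg/L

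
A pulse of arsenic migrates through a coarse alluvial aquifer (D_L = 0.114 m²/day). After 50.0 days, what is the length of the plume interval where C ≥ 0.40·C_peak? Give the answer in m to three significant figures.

The plume is Gaussian with σ = √(2Dt) = √(2 × 0.114 × 50.0) = 3.376 m.
C/C_peak = exp(−Δx²/(2σ²)) = 0.40 ⇒ Δx = σ·√(−2 ln 0.40) = 3.376 × 1.354 = 4.571 m.
Width = 2Δx = 9.14 m.

9.14 m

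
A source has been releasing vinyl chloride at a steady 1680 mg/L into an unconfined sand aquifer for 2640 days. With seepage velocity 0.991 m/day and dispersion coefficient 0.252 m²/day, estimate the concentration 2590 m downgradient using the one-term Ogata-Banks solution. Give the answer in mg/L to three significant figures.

For a continuous step input, C/C₀ ≈ ½·erfc((x−vt)/(2√(Dt))).
vt = 0.991 × 2640 = 2616.24 m and 2√(Dt) = 2√(0.252 × 2640) = 51.59 m.
Argument (x−vt)/(2√(Dt)) = (2590 − 2616.24)/51.59 = -0.5086; ½·erfc(-0.5086) = 0.7640.
C = 1680 × 0.7640 = 1280 mg/L.

1280 mg/L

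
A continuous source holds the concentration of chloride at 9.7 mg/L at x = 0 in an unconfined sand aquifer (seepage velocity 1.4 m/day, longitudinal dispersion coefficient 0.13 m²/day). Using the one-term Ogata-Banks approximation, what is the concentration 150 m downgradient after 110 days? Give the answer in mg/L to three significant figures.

7.50 mg/L

For a continuous step input, C/C₀ ≈ ½·erfc((x−vt)/(2√(Dt))).
vt = 1.4 × 110 = 154 m and 2√(Dt) = 2√(0.13 × 110) = 7.563 m.
Argument (x−vt)/(2√(Dt)) = (150 − 154)/7.563 = -0.5289; ½·erfc(-0.5289) = 0.7728.
C = 9.7 × 0.7728 = 7.50 mg/L.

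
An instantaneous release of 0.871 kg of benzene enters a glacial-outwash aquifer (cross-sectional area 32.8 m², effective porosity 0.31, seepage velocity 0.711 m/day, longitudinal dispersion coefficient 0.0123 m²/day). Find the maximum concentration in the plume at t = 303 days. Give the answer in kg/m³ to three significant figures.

0.0125 kg/m³

The peak of an instantaneous 1D plume sits at x = vt; there the Gaussian factor is 1 and C_max = M/(n_e·A·√(4πDt)), where n_e·A is the pore area the mass is dissolved in.
√(4πDt) = √(4π × 0.0123 × 303) = 6.844 m, so C_max = 0.871/(0.31 × 32.8 × 6.844) = 0.0125 kg/m³.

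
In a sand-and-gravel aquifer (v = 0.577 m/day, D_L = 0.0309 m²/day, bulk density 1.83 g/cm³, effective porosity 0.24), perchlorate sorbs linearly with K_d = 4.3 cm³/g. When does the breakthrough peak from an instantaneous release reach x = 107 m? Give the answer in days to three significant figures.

6260 days

Retardation factor R = 1 + ρ_b·K_d/n = 1 + 1.83 × 4.3/0.24 = 33.79.
Sorption retards both mechanisms: v_R = v/R = 0.01708 m/day, D_R = D/R = 0.0009145 m²/day.
Peak time from v_R²t² + 2D_R t − x² = 0: t = (√(D_R² + v_R²x²) − D_R)/v_R².
√(D_R² + v_R²x²) = √(0.0009145² + 0.01708² × 107²) = 1.828; v_R² = 0.0002917.
t = (1.828 − 0.0009145)/0.0002917 = 6260 days.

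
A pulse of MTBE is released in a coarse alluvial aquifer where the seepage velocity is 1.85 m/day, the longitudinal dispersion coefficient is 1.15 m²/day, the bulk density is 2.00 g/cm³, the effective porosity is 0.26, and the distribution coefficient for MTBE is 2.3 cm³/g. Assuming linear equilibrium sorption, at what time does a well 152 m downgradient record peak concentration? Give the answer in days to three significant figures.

Retardation factor R = 1 + ρ_b·K_d/n = 1 + 2.00 × 2.3/0.26 = 18.69.
Sorption retards both mechanisms: v_R = v/R = 0.09898 m/day, D_R = D/R = 0.06153 m²/day.
Peak time from v_R²t² + 2D_R t − x² = 0: t = (√(D_R² + v_R²x²) − D_R)/v_R².
√(D_R² + v_R²x²) = √(0.06153² + 0.09898² × 152²) = 15.05; v_R² = 0.009797.
t = (15.05 − 0.06153)/0.009797 = 1530 days.

1530 days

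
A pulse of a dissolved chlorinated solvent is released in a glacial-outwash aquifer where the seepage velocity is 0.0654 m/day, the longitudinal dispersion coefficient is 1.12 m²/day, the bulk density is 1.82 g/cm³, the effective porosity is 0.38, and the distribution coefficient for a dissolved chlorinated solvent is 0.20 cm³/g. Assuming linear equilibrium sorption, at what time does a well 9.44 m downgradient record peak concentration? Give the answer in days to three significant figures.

72.7 days

Retardation factor R = 1 + ρ_b·K_d/n = 1 + 1.82 × 0.20/0.38 = 1.958.
Sorption retards both mechanisms: v_R = v/R = 0.03340 m/day, D_R = D/R = 0.5720 m²/day.
Peak time from v_R²t² + 2D_R t − x² = 0: t = (√(D_R² + v_R²x²) − D_R)/v_R².
√(D_R² + v_R²x²) = √(0.5720² + 0.03340² × 9.44²) = 0.6531; v_R² = 0.001116.
t = (0.6531 − 0.5720)/0.001116 = 72.7 days.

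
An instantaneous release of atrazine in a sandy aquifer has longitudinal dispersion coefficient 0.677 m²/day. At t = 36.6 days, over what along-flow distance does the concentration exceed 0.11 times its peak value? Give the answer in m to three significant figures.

29.6 m

The plume is Gaussian with σ = √(2Dt) = √(2 × 0.677 × 36.6) = 7.040 m.
C/C_peak = exp(−Δx²/(2σ²)) = 0.11 ⇒ Δx = σ·√(−2 ln 0.11) = 7.040 × 2.101 = 14.79 m.
Width = 2Δx = 29.6 m.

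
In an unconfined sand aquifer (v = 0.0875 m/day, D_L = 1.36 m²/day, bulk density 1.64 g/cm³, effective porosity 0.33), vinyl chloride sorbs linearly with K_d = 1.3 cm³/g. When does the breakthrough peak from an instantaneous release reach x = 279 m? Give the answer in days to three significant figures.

Retardation factor R = 1 + ρ_b·K_d/n = 1 + 1.64 × 1.3/0.33 = 7.461.
Sorption retards both mechanisms: v_R = v/R = 0.01173 m/day, D_R = D/R = 0.1823 m²/day.
Peak time from v_R²t² + 2D_R t − x² = 0: t = (√(D_R² + v_R²x²) − D_R)/v_R².
√(D_R² + v_R²x²) = √(0.1823² + 0.01173² × 279²) = 3.278; v_R² = 0.0001376.
t = (3.278 − 0.1823)/0.0001376 = 22500 days.

22500 days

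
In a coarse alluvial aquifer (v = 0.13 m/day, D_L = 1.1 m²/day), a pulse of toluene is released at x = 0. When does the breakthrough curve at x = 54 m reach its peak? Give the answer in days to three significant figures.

355 days

For the 1D instantaneous-source solution, setting ∂C/∂t = 0 at fixed x gives v²t² + 2Dt − x² = 0, so t = (√(D² + v²x²) − D)/v².
√(D² + v²x²) = √(1.1² + 0.13² × 54²) = 7.106; v² = 0.0169.
t = (7.106 − 1.1)/0.0169 = 355 days (vs. the pure-advection estimate x/v = 415 d).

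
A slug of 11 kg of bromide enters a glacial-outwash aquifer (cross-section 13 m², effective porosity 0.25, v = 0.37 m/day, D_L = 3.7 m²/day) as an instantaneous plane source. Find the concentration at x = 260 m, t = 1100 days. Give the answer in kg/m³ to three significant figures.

0.00397 kg/m³

For an instantaneous plane source, C(x,t) = M/(n_e·A·√(4πDt)) · exp(−(x−vt)²/(4Dt)), with n_e·A the pore (flow) area.
Plume center vt = 0.37 × 1100 = 407 m, so the well at 260 m is 147 m upgradient of the peak.
√(4πDt) = 226.2 m, giving peak height M/(n_e·A·√(4πDt)) = 11/(0.25 × 13 × 226.2) = 0.01496 kg/m³.
(x−vt)²/(4Dt) = (-147)²/(4 × 3.7 × 1100) = 1.327; exp(−1.327) = 0.2653.
C = 0.01496 × 0.2653 = 0.00397 kg/m³.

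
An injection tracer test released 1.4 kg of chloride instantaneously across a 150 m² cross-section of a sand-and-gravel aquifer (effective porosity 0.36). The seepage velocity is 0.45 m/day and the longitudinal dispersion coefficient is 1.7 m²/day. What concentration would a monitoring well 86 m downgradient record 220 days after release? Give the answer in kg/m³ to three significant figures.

For an instantaneous plane source, C(x,t) = M/(n_e·A·√(4πDt)) · exp(−(x−vt)²/(4Dt)), with n_e·A the pore (flow) area.
Plume center vt = 0.45 × 220 = 99 m, so the well at 86 m is 13 m upgradient of the peak.
√(4πDt) = 68.56 m, giving peak height M/(n_e·A·√(4πDt)) = 1.4/(0.36 × 150 × 68.56) = 0.0003781 kg/m³.
(x−vt)²/(4Dt) = (-13)²/(4 × 1.7 × 220) = 0.1130; exp(−0.1130) = 0.8932.
C = 0.0003781 × 0.8932 = 0.000338 kg/m³.

0.000338 kg/m³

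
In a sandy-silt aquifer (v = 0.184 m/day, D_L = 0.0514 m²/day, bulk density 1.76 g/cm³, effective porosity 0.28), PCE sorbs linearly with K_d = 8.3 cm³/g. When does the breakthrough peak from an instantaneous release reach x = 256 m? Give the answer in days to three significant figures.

73900 days

Retardation factor R = 1 + ρ_b·K_d/n = 1 + 1.76 × 8.3/0.28 = 53.17.
Sorption retards both mechanisms: v_R = v/R = 0.003461 m/day, D_R = D/R = 0.0009667 m²/day.
Peak time from v_R²t² + 2D_R t − x² = 0: t = (√(D_R² + v_R²x²) − D_R)/v_R².
√(D_R² + v_R²x²) = √(0.0009667² + 0.003461² × 256²) = 0.8860; v_R² = 1.198e-05.
t = (0.8860 − 0.0009667)/1.198e-05 = 73900 days.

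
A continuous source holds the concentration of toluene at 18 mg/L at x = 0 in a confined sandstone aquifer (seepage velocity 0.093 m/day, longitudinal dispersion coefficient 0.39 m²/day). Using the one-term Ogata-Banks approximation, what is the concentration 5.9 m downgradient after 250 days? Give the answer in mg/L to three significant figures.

16.1 mg/L

For a continuous step input, C/C₀ ≈ ½·erfc((x−vt)/(2√(Dt))).
vt = 0.093 × 250 = 23.25 m and 2√(Dt) = 2√(0.39 × 250) = 19.75 m.
Argument (x−vt)/(2√(Dt)) = (5.9 − 23.25)/19.75 = -0.8785; ½·erfc(-0.8785) = 0.8930.
C = 18 × 0.8930 = 16.1 mg/L.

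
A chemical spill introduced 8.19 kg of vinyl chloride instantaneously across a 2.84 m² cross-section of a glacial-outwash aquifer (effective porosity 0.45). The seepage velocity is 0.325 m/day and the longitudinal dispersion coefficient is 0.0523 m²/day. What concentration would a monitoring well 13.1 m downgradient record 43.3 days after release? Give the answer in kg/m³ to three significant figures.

1.08 kg/m³

For an instantaneous plane source, C(x,t) = M/(n_e·A·√(4πDt)) · exp(−(x−vt)²/(4Dt)), with n_e·A the pore (flow) area.
Plume center vt = 0.325 × 43.3 = 14.0725 m, so the well at 13.1 m is 0.9725 m upgradient of the peak.
√(4πDt) = 5.335 m, giving peak height M/(n_e·A·√(4πDt)) = 8.19/(0.45 × 2.84 × 5.335) = 1.201 kg/m³.
(x−vt)²/(4Dt) = (-0.9725)²/(4 × 0.0523 × 43.3) = 0.1044; exp(−0.1044) = 0.9009.
C = 1.201 × 0.9009 = 1.08 kg/m³.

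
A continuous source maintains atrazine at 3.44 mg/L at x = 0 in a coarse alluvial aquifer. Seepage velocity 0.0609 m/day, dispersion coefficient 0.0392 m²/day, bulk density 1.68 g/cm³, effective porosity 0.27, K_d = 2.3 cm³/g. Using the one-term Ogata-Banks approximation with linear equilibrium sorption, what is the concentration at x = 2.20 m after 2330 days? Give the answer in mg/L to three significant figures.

Retardation factor R = 1 + ρ_b·K_d/n = 1 + 1.68 × 2.3/0.27 = 15.31.
Sorption retards both mechanisms: v_R = v/R = 0.003978 m/day, D_R = D/R = 0.002560 m²/day.
v_R·t = 0.003978 × 2330 = 9.26874 m; 2√(D_R t) = 4.885 m; argument = (2.20 − 9.26874)/4.885 = -1.447.
C = C₀ × ½·erfc(-1.447) = 3.44 × 0.9796 = 3.37 mg/L.

3.37 mg/L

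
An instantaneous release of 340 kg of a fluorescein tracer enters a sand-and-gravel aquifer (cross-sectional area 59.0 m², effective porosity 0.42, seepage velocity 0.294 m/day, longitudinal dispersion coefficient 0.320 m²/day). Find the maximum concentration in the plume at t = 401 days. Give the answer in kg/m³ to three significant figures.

The peak of an instantaneous 1D plume sits at x = vt; there the Gaussian factor is 1 and C_max = M/(n_e·A·√(4πDt)), where n_e·A is the pore area the mass is dissolved in.
√(4πDt) = √(4π × 0.320 × 401) = 40.16 m, so C_max = 340/(0.42 × 59.0 × 40.16) = 0.342 kg/m³.

0.342 kg/m³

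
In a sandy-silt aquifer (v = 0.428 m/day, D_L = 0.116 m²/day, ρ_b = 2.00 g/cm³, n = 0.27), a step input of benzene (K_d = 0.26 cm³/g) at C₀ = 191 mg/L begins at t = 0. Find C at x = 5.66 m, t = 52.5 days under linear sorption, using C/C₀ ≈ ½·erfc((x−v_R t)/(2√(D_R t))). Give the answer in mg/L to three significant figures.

160 mg/L

Retardation factor R = 1 + ρ_b·K_d/n = 1 + 2.00 × 0.26/0.27 = 2.926.
Sorption retards both mechanisms: v_R = v/R = 0.1463 m/day, D_R = D/R = 0.03964 m²/day.
v_R·t = 0.1463 × 52.5 = 7.68075 m; 2√(D_R t) = 2.885 m; argument = (5.66 − 7.68075)/2.885 = -0.7004.
C = C₀ × ½·erfc(-0.7004) = 191 × 0.8390 = 160 mg/L.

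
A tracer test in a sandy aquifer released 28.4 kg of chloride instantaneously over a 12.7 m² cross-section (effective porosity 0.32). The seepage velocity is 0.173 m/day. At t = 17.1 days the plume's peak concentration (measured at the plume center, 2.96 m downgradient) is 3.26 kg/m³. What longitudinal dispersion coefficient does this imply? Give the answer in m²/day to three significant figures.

0.0214 m²/day

At the plume center C_max = M/(n_e·A·√(4πDt)), so D = M²/(4πt·(n_e·A·C_max)²).
n_e·A·C_max = 0.32 × 12.7 × 3.26 = 13.25 kg/m.
D = 28.4²/(4π × 17.1 × 13.25²) = 0.0214 m²/day.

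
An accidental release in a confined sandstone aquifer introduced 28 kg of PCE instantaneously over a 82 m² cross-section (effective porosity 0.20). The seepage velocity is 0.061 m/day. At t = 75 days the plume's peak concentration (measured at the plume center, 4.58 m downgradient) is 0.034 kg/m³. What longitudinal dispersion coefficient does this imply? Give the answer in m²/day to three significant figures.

2.68 m²/day

At the plume center C_max = M/(n_e·A·√(4πDt)), so D = M²/(4πt·(n_e·A·C_max)²).
n_e·A·C_max = 0.20 × 82 × 0.034 = 0.5576 kg/m.
D = 28²/(4π × 75 × 0.5576²) = 2.68 m²/day.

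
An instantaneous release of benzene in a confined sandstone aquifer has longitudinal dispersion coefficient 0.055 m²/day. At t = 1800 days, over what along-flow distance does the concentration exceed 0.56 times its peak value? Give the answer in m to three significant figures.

The plume is Gaussian with σ = √(2Dt) = √(2 × 0.055 × 1800) = 14.07 m.
C/C_peak = exp(−Δx²/(2σ²)) = 0.56 ⇒ Δx = σ·√(−2 ln 0.56) = 14.07 × 1.077 = 15.15 m.
Width = 2Δx = 30.3 m.

30.3 m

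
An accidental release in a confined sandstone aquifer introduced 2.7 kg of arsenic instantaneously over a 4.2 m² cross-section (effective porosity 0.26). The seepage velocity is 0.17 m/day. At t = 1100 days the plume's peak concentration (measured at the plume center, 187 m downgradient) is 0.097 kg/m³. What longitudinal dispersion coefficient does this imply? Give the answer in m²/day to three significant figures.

0.0470 m²/day

At the plume center C_max = M/(n_e·A·√(4πDt)), so D = M²/(4πt·(n_e·A·C_max)²).
n_e·A·C_max = 0.26 × 4.2 × 0.097 = 0.1059 kg/m.
D = 2.7²/(4π × 1100 × 0.1059²) = 0.0470 m²/day.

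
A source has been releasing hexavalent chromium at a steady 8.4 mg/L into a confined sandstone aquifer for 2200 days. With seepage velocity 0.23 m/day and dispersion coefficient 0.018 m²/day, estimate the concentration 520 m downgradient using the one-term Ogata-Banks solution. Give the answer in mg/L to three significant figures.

0.486 mg/L

For a continuous step input, C/C₀ ≈ ½·erfc((x−vt)/(2√(Dt))).
vt = 0.23 × 2200 = 506 m and 2√(Dt) = 2√(0.018 × 2200) = 12.59 m.
Argument (x−vt)/(2√(Dt)) = (520 − 506)/12.59 = 1.112; ½·erfc(1.112) = 0.05791.
C = 8.4 × 0.05791 = 0.486 mg/L.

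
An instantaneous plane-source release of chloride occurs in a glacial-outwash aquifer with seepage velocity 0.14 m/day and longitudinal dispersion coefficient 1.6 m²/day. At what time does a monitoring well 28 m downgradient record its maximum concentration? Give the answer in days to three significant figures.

For the 1D instantaneous-source solution, setting ∂C/∂t = 0 at fixed x gives v²t² + 2Dt − x² = 0, so t = (√(D² + v²x²) − D)/v².
√(D² + v²x²) = √(1.6² + 0.14² × 28²) = 4.234; v² = 0.0196.
t = (4.234 − 1.6)/0.0196 = 134 days (vs. the pure-advection estimate x/v = 200 d).

134 days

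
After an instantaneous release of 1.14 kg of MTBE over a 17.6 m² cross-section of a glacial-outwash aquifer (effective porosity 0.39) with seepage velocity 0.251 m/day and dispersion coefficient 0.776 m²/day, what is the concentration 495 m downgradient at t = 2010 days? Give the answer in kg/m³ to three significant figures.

0.00117 kg/m³

For an instantaneous plane source, C(x,t) = M/(n_e·A·√(4πDt)) · exp(−(x−vt)²/(4Dt)), with n_e·A the pore (flow) area.
Plume center vt = 0.251 × 2010 = 504.51 m, so the well at 495 m is 9.51 m upgradient of the peak.
√(4πDt) = 140.0 m, giving peak height M/(n_e·A·√(4πDt)) = 1.14/(0.39 × 17.6 × 140.0) = 0.001186 kg/m³.
(x−vt)²/(4Dt) = (-9.51)²/(4 × 0.776 × 2010) = 0.01450; exp(−0.01450) = 0.9856.
C = 0.001186 × 0.9856 = 0.00117 kg/m³.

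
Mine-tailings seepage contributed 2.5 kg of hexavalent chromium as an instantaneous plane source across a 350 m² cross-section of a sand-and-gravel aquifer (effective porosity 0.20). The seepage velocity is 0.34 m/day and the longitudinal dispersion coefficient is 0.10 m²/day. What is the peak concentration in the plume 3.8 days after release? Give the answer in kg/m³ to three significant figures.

The peak of an instantaneous 1D plume sits at x = vt; there the Gaussian factor is 1 and C_max = M/(n_e·A·√(4πDt)), where n_e·A is the pore area the mass is dissolved in.
√(4πDt) = √(4π × 0.10 × 3.8) = 2.185 m, so C_max = 2.5/(0.20 × 350 × 2.185) = 0.0163 kg/m³.

0.0163 kg/m³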